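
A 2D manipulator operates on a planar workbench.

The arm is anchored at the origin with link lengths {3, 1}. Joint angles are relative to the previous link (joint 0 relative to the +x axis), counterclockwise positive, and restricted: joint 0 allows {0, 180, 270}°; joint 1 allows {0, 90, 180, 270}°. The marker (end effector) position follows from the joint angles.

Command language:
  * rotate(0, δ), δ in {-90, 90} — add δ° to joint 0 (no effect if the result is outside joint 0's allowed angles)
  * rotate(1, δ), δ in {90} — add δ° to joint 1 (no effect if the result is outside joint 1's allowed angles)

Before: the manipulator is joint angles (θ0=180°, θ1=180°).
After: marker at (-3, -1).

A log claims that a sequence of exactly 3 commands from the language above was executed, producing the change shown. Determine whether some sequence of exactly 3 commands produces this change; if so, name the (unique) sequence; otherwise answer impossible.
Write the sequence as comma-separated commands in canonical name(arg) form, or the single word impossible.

begin: joint angles (θ0=180°, θ1=180°)
step 1 (rotate(1, 90)): joint angles (θ0=180°, θ1=270°)
step 2 (rotate(1, 90)): joint angles (θ0=180°, θ1=0°)
step 3 (rotate(1, 90)): joint angles (θ0=180°, θ1=90°)
uniquely the one of 27 3-step routes that fits.

rotate(1, 90), rotate(1, 90), rotate(1, 90)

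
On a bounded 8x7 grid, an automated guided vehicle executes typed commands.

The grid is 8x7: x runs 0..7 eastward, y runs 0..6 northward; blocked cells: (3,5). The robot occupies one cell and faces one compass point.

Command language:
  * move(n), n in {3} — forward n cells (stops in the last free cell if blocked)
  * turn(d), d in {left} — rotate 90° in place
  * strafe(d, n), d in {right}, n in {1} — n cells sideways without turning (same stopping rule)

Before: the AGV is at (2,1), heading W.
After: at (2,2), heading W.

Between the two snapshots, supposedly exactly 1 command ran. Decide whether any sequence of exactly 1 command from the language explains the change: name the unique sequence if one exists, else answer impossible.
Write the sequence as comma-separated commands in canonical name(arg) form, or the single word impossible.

strafe(right, 1)

key: still facing W — the one step turns nothing
start: at (2,1), heading W
1. strafe(right, 1) → at (2,2), heading W
uniquely the one of 3 1-step routes that fits.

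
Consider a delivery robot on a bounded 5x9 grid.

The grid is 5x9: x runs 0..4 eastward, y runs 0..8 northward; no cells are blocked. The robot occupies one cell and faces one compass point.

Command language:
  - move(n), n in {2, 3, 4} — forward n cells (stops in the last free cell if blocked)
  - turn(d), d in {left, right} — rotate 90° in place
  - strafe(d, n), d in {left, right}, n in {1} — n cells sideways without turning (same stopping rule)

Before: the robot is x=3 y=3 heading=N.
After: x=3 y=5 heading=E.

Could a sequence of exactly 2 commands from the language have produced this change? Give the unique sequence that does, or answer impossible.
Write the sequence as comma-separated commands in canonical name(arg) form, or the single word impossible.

key: cell and facing (now E) both changed — the 2 commands mix motion and turning
initial: x=3 y=3 heading=N
1. move(2) → x=3 y=5 heading=N
2. turn(right) → x=3 y=5 heading=E
no other 2-command option fits: unique.

move(2), turn(right)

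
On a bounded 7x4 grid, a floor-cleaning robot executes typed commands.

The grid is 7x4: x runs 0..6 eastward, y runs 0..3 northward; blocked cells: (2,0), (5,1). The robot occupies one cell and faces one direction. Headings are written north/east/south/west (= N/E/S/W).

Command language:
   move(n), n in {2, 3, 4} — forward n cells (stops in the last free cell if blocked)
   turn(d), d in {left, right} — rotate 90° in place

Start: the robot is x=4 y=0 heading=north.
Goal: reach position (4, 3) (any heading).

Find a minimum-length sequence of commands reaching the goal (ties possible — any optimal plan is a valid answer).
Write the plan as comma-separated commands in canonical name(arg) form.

from: x=4 y=0 heading=north
1. move(4) → x=4 y=3 heading=north
minimal: 1 command(s), checked below 1.

move(4)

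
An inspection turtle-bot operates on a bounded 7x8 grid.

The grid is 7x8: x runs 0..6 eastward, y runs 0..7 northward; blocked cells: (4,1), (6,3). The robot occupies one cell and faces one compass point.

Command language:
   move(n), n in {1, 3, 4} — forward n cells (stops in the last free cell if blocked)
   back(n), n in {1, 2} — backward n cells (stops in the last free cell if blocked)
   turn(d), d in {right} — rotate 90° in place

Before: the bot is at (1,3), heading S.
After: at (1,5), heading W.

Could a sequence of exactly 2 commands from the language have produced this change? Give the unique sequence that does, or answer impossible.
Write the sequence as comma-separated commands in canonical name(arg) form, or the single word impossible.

key: position moved to (1,5) AND the heading swung to W — translation plus rotation needed
start: at (1,3), heading S
t=1 back(2) ⇒ at (1,5), heading S
t=2 turn(right) ⇒ at (1,5), heading W
all 36 alternatives checked — unique.

back(2), turn(right)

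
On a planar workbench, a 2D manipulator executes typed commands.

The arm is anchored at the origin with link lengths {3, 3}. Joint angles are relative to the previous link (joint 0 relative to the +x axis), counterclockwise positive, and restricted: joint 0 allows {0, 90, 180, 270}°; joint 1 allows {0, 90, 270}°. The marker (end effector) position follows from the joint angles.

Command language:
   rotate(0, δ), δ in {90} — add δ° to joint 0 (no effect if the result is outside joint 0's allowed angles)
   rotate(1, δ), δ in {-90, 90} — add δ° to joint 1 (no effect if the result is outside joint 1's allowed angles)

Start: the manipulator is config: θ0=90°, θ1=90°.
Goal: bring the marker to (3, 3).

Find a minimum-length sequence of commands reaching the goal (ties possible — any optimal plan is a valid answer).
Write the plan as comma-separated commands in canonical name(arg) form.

from: config: θ0=90°, θ1=90°
t=1 rotate(1, -90) ⇒ config: θ0=90°, θ1=0°
t=2 rotate(1, -90) ⇒ config: θ0=90°, θ1=270°
minimal: 2 command(s), checked below 2.

rotate(1, -90), rotate(1, -90)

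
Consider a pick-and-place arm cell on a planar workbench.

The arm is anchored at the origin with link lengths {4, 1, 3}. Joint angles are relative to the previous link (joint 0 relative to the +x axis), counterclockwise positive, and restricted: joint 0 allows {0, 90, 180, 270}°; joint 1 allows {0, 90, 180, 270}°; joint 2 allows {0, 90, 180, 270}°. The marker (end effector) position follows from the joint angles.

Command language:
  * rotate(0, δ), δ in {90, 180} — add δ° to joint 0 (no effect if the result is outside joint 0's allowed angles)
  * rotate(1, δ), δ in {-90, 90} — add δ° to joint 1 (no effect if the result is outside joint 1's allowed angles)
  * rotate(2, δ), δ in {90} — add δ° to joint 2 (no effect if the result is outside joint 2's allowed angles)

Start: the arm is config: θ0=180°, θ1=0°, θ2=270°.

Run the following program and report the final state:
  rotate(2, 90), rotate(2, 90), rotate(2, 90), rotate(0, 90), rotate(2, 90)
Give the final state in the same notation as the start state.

config: θ0=270°, θ1=0°, θ2=270°

initial: config: θ0=180°, θ1=0°, θ2=270°
[1] after rotate(2, 90): config: θ0=180°, θ1=0°, θ2=0°
[2] after rotate(2, 90): config: θ0=180°, θ1=0°, θ2=90°
[3] after rotate(2, 90): config: θ0=180°, θ1=0°, θ2=180°
[4] after rotate(0, 90): config: θ0=270°, θ1=0°, θ2=180°
[5] after rotate(2, 90): config: θ0=270°, θ1=0°, θ2=270°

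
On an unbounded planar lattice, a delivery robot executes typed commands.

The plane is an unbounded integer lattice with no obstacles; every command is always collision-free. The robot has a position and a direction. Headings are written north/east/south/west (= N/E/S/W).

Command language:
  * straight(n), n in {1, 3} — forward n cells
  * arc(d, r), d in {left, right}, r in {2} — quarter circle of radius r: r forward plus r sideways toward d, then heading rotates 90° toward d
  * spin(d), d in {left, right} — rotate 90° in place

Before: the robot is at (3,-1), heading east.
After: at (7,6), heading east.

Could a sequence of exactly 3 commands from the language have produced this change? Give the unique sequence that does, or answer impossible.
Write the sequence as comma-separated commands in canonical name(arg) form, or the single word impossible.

arc(left, 2), straight(3), arc(right, 2)

key: heading stays E — rotations cancel among the 3 commands
begin: at (3,-1), heading east
[1] after arc(left, 2): at (5,1), heading north
[2] after straight(3): at (5,4), heading north
[3] after arc(right, 2): at (7,6), heading east
no other 3-command option fits: unique.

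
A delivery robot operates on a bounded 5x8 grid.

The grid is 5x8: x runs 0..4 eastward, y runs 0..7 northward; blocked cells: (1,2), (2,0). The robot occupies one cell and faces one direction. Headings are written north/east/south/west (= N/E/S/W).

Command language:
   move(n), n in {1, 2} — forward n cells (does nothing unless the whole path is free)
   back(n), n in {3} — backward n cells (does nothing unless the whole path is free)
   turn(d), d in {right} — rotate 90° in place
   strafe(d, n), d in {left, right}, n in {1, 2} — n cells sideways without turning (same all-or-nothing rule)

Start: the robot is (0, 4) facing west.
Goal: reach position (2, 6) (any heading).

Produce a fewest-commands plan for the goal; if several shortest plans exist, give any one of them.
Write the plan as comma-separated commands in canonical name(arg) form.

strafe(right, 2), back(3), move(1)

begin: (0, 4) facing west
[1] after strafe(right, 2): (0, 6) facing west
[2] after back(3): (3, 6) facing west
[3] after move(1): (2, 6) facing west
no 2-step plan works, so 3 is optimal.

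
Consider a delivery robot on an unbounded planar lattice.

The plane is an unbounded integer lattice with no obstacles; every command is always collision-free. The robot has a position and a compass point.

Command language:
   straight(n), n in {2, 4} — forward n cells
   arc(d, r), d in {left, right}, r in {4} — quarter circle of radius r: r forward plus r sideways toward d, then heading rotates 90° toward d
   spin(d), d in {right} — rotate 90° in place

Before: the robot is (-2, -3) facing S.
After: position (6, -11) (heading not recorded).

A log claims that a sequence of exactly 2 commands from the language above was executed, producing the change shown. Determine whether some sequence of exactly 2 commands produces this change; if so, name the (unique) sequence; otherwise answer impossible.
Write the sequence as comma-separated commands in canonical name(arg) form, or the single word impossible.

key: running arc(right, 4) before arc(left, 4) would end elsewhere — order is forced
start: (-2, -3) facing S
t=1 arc(left, 4) ⇒ (2, -7) facing E
t=2 arc(right, 4) ⇒ (6, -11) facing S
uniquely the one of 25 2-step routes that fits.

arc(left, 4), arc(right, 4)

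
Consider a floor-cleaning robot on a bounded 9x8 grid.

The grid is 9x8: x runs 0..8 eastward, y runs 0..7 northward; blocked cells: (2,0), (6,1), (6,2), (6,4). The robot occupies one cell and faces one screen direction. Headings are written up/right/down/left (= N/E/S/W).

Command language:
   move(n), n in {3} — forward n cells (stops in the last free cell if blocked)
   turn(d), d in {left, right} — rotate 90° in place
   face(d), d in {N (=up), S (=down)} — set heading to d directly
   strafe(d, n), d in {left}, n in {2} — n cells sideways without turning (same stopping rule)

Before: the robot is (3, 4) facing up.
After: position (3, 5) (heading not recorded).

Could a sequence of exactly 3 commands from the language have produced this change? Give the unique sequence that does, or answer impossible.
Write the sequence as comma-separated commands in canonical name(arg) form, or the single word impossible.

key: order matters: swapping move(3) and strafe(left, 2) lands elsewhere
t0: (3, 4) facing up
[1] after move(3): (3, 7) facing up
[2] after turn(left): (3, 7) facing left
[3] after strafe(left, 2): (3, 5) facing left
no other 3-command option fits: unique.

move(3), turn(left), strafe(left, 2)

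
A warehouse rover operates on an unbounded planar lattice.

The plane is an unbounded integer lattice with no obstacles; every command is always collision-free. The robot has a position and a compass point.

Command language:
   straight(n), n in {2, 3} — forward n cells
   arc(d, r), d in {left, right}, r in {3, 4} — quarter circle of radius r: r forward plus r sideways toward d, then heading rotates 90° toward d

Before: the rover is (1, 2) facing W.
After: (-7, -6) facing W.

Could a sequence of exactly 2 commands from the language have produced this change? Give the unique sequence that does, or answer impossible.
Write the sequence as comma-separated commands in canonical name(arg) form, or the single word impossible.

arc(left, 4), arc(right, 4)

key: still facing W at the end — net rotation zero over 2 steps
begin: (1, 2) facing W
step 1 (arc(left, 4)): (-3, -2) facing S
step 2 (arc(right, 4)): (-7, -6) facing W
no rival 2-sequence matches.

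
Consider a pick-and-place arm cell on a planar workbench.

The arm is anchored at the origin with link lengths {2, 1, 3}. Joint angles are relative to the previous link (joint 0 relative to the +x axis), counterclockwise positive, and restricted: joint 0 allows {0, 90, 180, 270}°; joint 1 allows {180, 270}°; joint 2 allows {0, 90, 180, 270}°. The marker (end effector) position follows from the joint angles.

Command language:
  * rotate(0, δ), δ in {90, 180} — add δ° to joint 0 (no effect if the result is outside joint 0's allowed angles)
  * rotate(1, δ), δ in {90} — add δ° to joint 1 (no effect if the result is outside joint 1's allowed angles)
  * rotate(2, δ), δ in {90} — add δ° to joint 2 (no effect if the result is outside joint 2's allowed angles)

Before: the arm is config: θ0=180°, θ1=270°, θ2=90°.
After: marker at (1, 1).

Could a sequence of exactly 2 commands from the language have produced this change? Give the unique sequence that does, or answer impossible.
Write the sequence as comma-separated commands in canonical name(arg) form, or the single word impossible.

rotate(2, 90), rotate(2, 90)

initial: config: θ0=180°, θ1=270°, θ2=90°
step 1 (rotate(2, 90)): config: θ0=180°, θ1=270°, θ2=180°
step 2 (rotate(2, 90)): config: θ0=180°, θ1=270°, θ2=270°
uniquely the one of 16 2-step routes that fits.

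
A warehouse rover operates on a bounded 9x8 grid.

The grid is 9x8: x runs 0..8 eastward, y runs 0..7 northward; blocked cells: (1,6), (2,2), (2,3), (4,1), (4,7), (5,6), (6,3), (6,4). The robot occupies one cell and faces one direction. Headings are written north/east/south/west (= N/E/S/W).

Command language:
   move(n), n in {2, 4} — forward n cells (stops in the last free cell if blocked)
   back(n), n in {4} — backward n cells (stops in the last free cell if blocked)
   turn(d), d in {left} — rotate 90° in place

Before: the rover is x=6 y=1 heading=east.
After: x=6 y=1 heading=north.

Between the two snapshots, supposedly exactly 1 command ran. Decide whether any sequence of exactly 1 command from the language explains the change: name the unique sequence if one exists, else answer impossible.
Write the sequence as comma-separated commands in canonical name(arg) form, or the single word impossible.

turn(left)

key: (6,1) unchanged — the single command moves nothing
start: x=6 y=1 heading=east
1. turn(left) → x=6 y=1 heading=north
no other 1-command option fits: unique.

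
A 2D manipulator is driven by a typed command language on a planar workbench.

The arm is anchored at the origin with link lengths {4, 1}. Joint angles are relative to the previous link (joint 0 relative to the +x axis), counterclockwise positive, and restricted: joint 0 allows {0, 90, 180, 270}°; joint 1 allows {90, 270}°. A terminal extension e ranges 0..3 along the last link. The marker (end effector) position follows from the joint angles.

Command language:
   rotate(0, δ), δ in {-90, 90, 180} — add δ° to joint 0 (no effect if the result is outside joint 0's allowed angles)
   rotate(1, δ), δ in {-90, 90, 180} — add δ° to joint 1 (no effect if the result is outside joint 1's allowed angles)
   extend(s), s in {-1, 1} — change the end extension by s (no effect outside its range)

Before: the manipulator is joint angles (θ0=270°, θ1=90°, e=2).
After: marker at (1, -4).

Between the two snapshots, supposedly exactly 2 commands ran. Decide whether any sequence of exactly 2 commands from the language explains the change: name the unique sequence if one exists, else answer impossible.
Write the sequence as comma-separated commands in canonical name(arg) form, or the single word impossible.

extend(-1), extend(-1)

begin: joint angles (θ0=270°, θ1=90°, e=2)
t=1 extend(-1) ⇒ joint angles (θ0=270°, θ1=90°, e=1)
t=2 extend(-1) ⇒ joint angles (θ0=270°, θ1=90°, e=0)
no rival 2-sequence matches.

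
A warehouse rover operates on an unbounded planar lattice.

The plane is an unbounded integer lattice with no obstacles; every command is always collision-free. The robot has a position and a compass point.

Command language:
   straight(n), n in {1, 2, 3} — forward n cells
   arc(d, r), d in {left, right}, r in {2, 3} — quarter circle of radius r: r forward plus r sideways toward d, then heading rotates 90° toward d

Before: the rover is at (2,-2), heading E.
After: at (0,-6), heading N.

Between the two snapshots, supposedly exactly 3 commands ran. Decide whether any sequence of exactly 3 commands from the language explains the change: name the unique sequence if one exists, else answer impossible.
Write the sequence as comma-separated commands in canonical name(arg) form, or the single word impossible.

arc(right, 3), arc(right, 3), arc(right, 2)

key: order matters: swapping arc(right, 3) and arc(right, 2) lands elsewhere
initial: at (2,-2), heading E
1. arc(right, 3) → at (5,-5), heading S
2. arc(right, 3) → at (2,-8), heading W
3. arc(right, 2) → at (0,-6), heading N
no other 3-command option fits: unique.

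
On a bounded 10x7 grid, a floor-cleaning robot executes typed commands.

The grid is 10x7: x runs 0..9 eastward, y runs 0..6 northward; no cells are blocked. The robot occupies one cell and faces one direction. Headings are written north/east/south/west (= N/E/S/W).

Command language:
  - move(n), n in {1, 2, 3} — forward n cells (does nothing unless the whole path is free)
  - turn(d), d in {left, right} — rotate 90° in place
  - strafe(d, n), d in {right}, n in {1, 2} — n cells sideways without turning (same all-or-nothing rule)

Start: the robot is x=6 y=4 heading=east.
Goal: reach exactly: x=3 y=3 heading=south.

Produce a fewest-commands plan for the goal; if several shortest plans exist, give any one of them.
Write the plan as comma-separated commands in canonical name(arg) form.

initial: x=6 y=4 heading=east
step 1 (turn(right)): x=6 y=4 heading=south
step 2 (move(1)): x=6 y=3 heading=south
step 3 (strafe(right, 2)): x=4 y=3 heading=south
step 4 (strafe(right, 1)): x=3 y=3 heading=south
shorter routes all fall short; 4 is best.

turn(right), move(1), strafe(right, 2), strafe(right, 1)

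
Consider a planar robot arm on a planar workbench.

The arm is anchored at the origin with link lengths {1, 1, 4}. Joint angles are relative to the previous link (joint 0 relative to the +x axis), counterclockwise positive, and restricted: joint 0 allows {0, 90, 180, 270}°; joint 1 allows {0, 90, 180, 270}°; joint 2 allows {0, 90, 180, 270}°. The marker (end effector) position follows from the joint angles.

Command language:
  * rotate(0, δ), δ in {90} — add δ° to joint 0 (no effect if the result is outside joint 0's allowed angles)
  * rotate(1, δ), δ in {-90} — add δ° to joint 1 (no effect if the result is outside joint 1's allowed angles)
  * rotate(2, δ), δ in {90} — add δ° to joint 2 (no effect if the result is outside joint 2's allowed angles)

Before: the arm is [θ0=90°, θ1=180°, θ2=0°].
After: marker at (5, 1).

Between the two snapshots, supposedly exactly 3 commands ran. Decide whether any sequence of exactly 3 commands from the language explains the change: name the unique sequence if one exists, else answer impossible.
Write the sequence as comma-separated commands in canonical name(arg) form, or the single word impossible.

rotate(1, -90), rotate(1, -90), rotate(1, -90)

start: [θ0=90°, θ1=180°, θ2=0°]
1. rotate(1, -90) → [θ0=90°, θ1=90°, θ2=0°]
2. rotate(1, -90) → [θ0=90°, θ1=0°, θ2=0°]
3. rotate(1, -90) → [θ0=90°, θ1=270°, θ2=0°]
no other 3-command option fits: unique.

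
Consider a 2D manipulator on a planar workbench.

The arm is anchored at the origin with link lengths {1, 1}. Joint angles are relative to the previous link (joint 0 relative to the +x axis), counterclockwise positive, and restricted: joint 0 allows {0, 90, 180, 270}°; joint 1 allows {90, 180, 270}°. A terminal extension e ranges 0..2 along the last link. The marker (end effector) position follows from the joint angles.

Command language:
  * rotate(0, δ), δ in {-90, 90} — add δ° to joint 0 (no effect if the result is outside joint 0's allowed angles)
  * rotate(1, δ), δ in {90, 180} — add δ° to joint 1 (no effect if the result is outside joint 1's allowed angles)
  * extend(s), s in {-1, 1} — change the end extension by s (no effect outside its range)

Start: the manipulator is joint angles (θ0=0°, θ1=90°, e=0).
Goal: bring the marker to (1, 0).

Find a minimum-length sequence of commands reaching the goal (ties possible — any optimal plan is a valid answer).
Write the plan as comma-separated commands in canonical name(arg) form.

initial: joint angles (θ0=0°, θ1=90°, e=0)
[1] after extend(1): joint angles (θ0=0°, θ1=90°, e=1)
[2] after rotate(0, -90): joint angles (θ0=270°, θ1=90°, e=1)
[3] after rotate(0, -90): joint angles (θ0=180°, θ1=90°, e=1)
[4] after rotate(1, 90): joint angles (θ0=180°, θ1=180°, e=1)
shorter routes all fall short; 4 is best.

extend(1), rotate(0, -90), rotate(0, -90), rotate(1, 90)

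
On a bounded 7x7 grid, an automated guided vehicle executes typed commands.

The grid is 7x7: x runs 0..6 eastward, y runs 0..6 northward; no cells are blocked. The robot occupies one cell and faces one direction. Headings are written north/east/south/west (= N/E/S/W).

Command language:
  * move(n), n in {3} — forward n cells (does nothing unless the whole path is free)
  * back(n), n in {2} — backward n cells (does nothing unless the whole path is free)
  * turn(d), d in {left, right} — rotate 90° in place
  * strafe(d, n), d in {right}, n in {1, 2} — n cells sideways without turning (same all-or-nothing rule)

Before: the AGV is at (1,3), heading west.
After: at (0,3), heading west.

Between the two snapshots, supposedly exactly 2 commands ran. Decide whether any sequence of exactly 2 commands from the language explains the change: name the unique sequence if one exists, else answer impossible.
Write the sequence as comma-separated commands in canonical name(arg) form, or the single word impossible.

key: order matters: swapping back(2) and move(3) lands elsewhere
initial: at (1,3), heading west
[1] after back(2): at (3,3), heading west
[2] after move(3): at (0,3), heading west
uniquely the one of 36 2-step routes that fits.

back(2), move(3)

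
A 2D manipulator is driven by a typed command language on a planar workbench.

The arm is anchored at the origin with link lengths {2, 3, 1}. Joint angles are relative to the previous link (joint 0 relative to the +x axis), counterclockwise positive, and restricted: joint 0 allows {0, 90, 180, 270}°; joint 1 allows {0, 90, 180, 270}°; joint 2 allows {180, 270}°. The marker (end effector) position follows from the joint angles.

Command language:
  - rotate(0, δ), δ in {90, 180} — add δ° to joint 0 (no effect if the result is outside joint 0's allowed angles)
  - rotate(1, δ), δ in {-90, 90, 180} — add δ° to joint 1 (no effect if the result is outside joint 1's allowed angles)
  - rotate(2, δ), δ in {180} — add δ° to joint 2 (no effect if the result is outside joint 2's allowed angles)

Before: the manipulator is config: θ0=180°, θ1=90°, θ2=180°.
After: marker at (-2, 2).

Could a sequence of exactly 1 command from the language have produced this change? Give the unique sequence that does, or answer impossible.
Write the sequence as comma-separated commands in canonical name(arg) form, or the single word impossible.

begin: config: θ0=180°, θ1=90°, θ2=180°
1. rotate(1, 180) → config: θ0=180°, θ1=270°, θ2=180°
no rival 1-sequence matches.

rotate(1, 180)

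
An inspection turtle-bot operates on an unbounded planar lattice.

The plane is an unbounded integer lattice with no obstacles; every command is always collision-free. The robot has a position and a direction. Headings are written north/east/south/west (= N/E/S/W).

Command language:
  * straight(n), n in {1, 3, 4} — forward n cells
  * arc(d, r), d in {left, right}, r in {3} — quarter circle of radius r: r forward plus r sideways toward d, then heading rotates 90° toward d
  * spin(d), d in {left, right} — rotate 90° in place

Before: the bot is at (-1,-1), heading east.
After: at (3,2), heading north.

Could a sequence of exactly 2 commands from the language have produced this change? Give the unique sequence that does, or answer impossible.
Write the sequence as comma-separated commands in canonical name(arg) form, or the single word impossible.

key: order matters: swapping straight(1) and arc(left, 3) lands elsewhere
begin: at (-1,-1), heading east
[1] after straight(1): at (0,-1), heading east
[2] after arc(left, 3): at (3,2), heading north
no other 2-command option fits: unique.

straight(1), arc(left, 3)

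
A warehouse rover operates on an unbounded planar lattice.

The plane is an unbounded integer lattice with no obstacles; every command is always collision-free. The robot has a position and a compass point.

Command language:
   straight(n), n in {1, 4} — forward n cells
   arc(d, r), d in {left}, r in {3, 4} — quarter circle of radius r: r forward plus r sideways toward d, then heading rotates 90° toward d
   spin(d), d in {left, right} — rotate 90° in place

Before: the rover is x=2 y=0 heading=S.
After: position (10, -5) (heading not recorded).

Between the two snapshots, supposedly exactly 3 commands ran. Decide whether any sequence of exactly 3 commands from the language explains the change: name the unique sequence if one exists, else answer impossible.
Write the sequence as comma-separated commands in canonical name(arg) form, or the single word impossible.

key: order matters: swapping straight(1) and straight(4) lands elsewhere
from: x=2 y=0 heading=S
[1] after straight(1): x=2 y=-1 heading=S
[2] after arc(left, 4): x=6 y=-5 heading=E
[3] after straight(4): x=10 y=-5 heading=E
no rival 3-sequence matches.

straight(1), arc(left, 4), straight(4)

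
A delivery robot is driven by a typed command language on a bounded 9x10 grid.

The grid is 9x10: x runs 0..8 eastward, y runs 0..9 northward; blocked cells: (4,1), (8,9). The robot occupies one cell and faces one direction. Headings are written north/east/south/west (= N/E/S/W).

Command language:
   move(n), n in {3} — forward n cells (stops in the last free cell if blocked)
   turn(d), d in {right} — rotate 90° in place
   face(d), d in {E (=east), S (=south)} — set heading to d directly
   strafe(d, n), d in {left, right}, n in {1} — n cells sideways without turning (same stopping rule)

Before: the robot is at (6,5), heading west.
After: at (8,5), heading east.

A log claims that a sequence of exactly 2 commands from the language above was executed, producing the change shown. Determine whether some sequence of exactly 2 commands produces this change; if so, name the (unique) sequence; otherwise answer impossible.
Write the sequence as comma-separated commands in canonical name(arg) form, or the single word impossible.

key: position moved to (8,5) AND the heading swung to E — translation plus rotation needed
from: at (6,5), heading west
[1] after face(E): at (6,5), heading east
[2] after move(3): at (8,5), heading east
no other 2-command option fits: unique.

face(E), move(3)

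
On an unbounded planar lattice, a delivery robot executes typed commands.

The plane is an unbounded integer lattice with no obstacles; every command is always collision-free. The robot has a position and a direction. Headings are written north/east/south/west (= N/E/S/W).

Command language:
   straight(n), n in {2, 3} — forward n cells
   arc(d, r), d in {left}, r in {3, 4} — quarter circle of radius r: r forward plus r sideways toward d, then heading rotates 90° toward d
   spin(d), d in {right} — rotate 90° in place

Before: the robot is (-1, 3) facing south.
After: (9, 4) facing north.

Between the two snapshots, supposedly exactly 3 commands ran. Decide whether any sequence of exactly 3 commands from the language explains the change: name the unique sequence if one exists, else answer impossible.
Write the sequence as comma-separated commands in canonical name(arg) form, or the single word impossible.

arc(left, 3), straight(3), arc(left, 4)

key: position moved to (9,4) AND the heading swung to N — translation plus rotation needed
begin: (-1, 3) facing south
t=1 arc(left, 3) ⇒ (2, 0) facing east
t=2 straight(3) ⇒ (5, 0) facing east
t=3 arc(left, 4) ⇒ (9, 4) facing north
no rival 3-sequence matches.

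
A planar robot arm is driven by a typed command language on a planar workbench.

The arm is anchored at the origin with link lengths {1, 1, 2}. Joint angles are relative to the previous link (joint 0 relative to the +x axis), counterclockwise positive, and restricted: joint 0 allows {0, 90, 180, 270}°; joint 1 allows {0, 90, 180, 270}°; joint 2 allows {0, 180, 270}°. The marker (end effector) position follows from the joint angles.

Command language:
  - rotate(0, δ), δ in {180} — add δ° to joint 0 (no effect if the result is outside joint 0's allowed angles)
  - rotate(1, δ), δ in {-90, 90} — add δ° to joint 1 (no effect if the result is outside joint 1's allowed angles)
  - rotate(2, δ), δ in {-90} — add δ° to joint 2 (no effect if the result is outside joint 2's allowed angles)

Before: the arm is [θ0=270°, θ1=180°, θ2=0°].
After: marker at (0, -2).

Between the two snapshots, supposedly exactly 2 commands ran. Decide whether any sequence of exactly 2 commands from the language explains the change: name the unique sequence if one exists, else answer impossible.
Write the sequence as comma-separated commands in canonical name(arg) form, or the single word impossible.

rotate(2, -90), rotate(2, -90)

begin: [θ0=270°, θ1=180°, θ2=0°]
[1] after rotate(2, -90): [θ0=270°, θ1=180°, θ2=270°]
[2] after rotate(2, -90): [θ0=270°, θ1=180°, θ2=180°]
all 16 alternatives checked — unique.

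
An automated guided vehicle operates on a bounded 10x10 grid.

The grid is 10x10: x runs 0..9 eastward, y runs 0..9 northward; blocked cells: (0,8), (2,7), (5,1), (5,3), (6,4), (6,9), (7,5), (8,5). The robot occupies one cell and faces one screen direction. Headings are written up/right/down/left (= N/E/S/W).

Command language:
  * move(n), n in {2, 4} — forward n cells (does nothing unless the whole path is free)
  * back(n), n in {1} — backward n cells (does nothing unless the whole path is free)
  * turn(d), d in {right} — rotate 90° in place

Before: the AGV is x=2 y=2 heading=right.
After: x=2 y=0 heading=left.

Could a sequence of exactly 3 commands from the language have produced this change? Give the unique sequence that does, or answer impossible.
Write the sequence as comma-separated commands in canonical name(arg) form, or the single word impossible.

key: position moved to (2,0) AND the heading swung to W — translation plus rotation needed
start: x=2 y=2 heading=right
[1] after turn(right): x=2 y=2 heading=down
[2] after move(2): x=2 y=0 heading=down
[3] after turn(right): x=2 y=0 heading=left
uniquely the one of 64 3-step routes that fits.

turn(right), move(2), turn(right)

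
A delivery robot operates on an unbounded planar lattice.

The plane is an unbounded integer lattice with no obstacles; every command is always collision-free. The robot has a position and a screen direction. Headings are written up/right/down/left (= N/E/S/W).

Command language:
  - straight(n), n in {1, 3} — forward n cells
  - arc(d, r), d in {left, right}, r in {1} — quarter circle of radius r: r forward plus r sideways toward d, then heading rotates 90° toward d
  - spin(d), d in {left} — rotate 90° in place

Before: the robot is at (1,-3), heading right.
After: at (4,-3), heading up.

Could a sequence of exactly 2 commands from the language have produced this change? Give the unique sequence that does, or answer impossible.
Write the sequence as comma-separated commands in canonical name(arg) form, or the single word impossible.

key: cell and facing (now N) both changed — the 2 commands mix motion and turning
t0: at (1,-3), heading right
step 1 (straight(3)): at (4,-3), heading right
step 2 (spin(left)): at (4,-3), heading up
no other 2-command option fits: unique.

straight(3), spin(left)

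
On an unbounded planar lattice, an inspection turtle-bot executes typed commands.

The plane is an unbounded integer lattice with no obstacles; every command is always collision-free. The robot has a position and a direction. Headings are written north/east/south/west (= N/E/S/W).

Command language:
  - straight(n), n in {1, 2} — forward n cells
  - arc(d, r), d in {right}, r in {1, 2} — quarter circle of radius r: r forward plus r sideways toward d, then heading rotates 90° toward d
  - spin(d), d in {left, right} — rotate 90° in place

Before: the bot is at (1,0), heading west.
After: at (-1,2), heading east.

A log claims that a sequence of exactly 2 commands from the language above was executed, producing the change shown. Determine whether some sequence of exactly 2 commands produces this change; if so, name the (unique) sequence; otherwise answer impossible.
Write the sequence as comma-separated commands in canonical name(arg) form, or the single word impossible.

key: running spin(right) before arc(right, 2) would end elsewhere — order is forced
begin: at (1,0), heading west
[1] after arc(right, 2): at (-1,2), heading north
[2] after spin(right): at (-1,2), heading east
no other 2-command option fits: unique.

arc(right, 2), spin(right)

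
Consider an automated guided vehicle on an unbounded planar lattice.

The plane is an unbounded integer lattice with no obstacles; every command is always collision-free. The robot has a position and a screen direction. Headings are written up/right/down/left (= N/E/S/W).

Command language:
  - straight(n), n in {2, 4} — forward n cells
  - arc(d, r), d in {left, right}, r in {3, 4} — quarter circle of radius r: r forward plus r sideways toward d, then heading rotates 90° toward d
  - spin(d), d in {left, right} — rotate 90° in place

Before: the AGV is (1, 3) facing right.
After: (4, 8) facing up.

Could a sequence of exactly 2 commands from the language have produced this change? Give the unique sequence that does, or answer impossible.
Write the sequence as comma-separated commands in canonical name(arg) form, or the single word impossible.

key: position moved to (4,8) AND the heading swung to N — translation plus rotation needed
initial: (1, 3) facing right
t=1 arc(left, 3) ⇒ (4, 6) facing up
t=2 straight(2) ⇒ (4, 8) facing up
uniquely the one of 64 2-step routes that fits.

arc(left, 3), straight(2)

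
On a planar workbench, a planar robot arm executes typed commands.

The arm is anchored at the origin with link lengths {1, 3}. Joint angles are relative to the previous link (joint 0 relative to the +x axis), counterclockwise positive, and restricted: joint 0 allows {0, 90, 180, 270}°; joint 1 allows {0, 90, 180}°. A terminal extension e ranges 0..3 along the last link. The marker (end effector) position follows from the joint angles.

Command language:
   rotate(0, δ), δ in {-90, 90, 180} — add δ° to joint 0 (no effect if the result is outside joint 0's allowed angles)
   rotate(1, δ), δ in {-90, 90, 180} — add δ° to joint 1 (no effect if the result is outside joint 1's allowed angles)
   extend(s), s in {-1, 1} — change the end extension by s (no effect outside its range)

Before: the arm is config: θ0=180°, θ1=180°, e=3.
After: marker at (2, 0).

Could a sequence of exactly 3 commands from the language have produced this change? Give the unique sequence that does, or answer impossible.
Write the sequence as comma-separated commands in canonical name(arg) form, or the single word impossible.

extend(-1), extend(-1), extend(-1)

begin: config: θ0=180°, θ1=180°, e=3
step 1 (extend(-1)): config: θ0=180°, θ1=180°, e=2
step 2 (extend(-1)): config: θ0=180°, θ1=180°, e=1
step 3 (extend(-1)): config: θ0=180°, θ1=180°, e=0
no other 3-command option fits: unique.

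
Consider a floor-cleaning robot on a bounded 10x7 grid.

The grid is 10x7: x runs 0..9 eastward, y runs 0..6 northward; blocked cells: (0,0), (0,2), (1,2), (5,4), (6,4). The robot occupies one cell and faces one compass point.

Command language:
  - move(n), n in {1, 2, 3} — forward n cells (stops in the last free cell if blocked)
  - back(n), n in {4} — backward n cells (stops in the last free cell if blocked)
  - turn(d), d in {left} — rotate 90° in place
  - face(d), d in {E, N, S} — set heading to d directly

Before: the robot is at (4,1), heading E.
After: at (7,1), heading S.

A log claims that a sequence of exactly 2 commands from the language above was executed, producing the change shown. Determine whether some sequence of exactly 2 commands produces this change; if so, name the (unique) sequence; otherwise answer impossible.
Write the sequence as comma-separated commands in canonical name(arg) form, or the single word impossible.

key: running face(S) before move(3) would end elsewhere — order is forced
t0: at (4,1), heading E
[1] after move(3): at (7,1), heading E
[2] after face(S): at (7,1), heading S
no rival 2-sequence matches.

move(3), face(S)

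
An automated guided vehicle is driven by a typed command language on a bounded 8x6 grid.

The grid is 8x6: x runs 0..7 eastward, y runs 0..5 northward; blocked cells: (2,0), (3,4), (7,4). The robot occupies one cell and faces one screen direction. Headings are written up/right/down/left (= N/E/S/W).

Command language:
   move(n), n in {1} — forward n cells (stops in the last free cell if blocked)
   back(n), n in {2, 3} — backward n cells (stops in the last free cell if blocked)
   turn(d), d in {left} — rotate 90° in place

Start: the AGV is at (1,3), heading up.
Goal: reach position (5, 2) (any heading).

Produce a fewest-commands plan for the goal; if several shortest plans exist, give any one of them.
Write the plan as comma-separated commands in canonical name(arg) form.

back(2), move(1), turn(left), back(2), back(2)

begin: at (1,3), heading up
t=1 back(2) ⇒ at (1,1), heading up
t=2 move(1) ⇒ at (1,2), heading up
t=3 turn(left) ⇒ at (1,2), heading left
t=4 back(2) ⇒ at (3,2), heading left
t=5 back(2) ⇒ at (5,2), heading left
no 4-step plan works, so 5 is optimal.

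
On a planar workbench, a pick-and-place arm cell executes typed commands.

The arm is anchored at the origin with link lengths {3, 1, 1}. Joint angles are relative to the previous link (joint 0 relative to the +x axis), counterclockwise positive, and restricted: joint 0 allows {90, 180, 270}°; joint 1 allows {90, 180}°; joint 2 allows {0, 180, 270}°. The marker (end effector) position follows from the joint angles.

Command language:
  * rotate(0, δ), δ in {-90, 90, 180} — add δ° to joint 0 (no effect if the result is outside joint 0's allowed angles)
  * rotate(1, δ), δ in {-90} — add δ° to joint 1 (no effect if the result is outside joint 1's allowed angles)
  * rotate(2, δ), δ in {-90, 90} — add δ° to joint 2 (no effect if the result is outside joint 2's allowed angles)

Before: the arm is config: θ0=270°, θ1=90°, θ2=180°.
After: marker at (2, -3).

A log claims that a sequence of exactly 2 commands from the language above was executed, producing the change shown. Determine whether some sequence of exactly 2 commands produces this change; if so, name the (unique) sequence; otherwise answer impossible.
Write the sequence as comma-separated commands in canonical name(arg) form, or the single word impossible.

rotate(2, 90), rotate(2, 90)

begin: config: θ0=270°, θ1=90°, θ2=180°
step 1 (rotate(2, 90)): config: θ0=270°, θ1=90°, θ2=270°
step 2 (rotate(2, 90)): config: θ0=270°, θ1=90°, θ2=0°
all 36 alternatives checked — unique.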